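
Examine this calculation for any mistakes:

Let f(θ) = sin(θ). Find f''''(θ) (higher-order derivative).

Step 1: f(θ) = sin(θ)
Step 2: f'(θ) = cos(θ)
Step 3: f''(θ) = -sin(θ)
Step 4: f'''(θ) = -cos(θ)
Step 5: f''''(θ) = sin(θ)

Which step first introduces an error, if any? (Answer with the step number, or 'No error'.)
No error

All steps in this derivation are correct.
The final answer f''''(θ) = sin(θ) is valid.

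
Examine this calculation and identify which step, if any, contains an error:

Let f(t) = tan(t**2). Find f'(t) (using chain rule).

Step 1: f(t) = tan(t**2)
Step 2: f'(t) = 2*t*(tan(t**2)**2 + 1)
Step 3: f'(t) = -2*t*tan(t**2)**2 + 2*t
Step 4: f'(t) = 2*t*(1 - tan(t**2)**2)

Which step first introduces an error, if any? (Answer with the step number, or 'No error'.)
Step 3

Step 3 is incorrect due to a sign flip.
The step shows: -2*t*tan(t**2)**2 + 2*t
The correct value should be: 2*t*tan(t**2)**2 + 2*t

Explanation: The sign of one term was flipped: the term 2*t*tan(t**2)**2 was incorrectly written as -2*t*tan(t**2)**2
The later steps are derived from this incorrect expression, so the error originates in Step 3.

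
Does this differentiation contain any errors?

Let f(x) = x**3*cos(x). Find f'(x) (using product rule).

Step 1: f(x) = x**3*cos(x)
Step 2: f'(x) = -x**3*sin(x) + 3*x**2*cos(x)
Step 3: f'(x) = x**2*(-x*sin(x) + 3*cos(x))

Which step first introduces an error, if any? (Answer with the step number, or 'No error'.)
No error

All steps in this derivation are correct.
The final answer f'(x) = x**2*(-x*sin(x) + 3*cos(x)) is valid.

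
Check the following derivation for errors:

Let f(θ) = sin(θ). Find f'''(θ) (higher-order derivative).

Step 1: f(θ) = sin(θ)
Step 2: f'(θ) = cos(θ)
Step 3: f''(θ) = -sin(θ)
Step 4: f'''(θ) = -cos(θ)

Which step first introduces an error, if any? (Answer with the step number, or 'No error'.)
No error

All steps in this derivation are correct.
The final answer f'''(θ) = -cos(θ) is valid.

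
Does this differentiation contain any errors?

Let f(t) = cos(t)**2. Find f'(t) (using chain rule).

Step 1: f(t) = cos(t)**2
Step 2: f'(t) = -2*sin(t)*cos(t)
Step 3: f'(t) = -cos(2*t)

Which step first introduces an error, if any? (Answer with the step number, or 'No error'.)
Step 3

Step 3 is incorrect due to a wrong trig function.
The step shows: -cos(2*t)
The correct value should be: -sin(2*t)

Explanation: sin(2*t) was incorrectly written as cos(2*t): the term -sin(2*t) was incorrectly written as -cos(2*t)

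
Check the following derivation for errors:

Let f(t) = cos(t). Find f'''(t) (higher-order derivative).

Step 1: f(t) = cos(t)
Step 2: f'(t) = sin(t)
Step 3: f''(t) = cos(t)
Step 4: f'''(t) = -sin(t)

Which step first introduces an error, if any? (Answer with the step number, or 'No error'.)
Step 2

Step 2 is incorrect due to a sign flip.
The step shows: sin(t)
The correct value should be: -sin(t)

Explanation: The sign of the whole expression was flipped: the term -sin(t) was incorrectly written as sin(t)
The later steps are derived from this incorrect expression, so the error originates in Step 2.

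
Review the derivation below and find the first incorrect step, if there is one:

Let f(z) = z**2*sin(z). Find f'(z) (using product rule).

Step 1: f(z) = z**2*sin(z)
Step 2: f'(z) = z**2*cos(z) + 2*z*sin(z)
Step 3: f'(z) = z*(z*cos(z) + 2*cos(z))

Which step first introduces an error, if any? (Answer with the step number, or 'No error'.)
Step 3

Step 3 is incorrect due to a wrong trig function.
The step shows: z*(z*cos(z) + 2*cos(z))
The correct value should be: z*(z*cos(z) + 2*sin(z))

Explanation: sin(z) was incorrectly written as cos(z): the term z*(z*cos(z) + 2*sin(z)) was incorrectly written as z*(z*cos(z) + 2*cos(z))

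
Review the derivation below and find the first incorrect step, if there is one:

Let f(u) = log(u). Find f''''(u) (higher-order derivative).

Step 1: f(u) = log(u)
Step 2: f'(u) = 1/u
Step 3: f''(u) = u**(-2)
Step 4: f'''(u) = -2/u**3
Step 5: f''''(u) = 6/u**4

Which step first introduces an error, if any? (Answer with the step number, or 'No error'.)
Step 3

Step 3 is incorrect due to a sign flip.
The step shows: u**(-2)
The correct value should be: -1/u**2

Explanation: The sign of the whole expression was flipped: the term -1/u**2 was incorrectly written as u**(-2)
The later steps are derived from this incorrect expression, so the error originates in Step 3.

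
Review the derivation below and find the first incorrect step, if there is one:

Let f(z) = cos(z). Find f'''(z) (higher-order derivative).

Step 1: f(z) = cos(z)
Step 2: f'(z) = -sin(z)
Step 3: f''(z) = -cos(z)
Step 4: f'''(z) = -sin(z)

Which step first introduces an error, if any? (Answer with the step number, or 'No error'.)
Step 4

Step 4 is incorrect due to a sign flip.
The step shows: -sin(z)
The correct value should be: sin(z)

Explanation: The sign of the whole expression was flipped: the term sin(z) was incorrectly written as -sin(z)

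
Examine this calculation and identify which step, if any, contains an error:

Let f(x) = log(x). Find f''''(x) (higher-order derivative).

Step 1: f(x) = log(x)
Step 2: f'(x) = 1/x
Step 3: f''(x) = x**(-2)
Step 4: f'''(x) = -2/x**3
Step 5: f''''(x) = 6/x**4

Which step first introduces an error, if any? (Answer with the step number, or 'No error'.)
Step 3

Step 3 is incorrect due to a sign flip.
The step shows: x**(-2)
The correct value should be: -1/x**2

Explanation: The sign of the whole expression was flipped: the term -1/x**2 was incorrectly written as x**(-2)
The later steps are derived from this incorrect expression, so the error originates in Step 3.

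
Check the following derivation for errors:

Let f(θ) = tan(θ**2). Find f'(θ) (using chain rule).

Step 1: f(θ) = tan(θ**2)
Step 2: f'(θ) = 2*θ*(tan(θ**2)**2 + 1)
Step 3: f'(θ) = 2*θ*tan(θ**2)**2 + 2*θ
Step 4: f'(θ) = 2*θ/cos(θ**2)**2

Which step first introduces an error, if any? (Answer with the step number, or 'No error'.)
No error

All steps in this derivation are correct.
The final answer f'(θ) = 2*θ/cos(θ**2)**2 is valid.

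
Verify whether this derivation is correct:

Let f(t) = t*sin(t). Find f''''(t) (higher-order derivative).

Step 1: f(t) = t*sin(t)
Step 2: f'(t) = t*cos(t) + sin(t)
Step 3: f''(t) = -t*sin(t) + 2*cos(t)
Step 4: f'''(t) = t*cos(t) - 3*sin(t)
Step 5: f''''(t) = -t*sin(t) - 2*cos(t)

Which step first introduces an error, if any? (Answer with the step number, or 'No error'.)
Step 4

Step 4 is incorrect due to a sign flip.
The step shows: t*cos(t) - 3*sin(t)
The correct value should be: -t*cos(t) - 3*sin(t)

Explanation: The sign of one term was flipped: the term -t*cos(t) was incorrectly written as t*cos(t)
The later steps are derived from this incorrect expression, so the error originates in Step 4.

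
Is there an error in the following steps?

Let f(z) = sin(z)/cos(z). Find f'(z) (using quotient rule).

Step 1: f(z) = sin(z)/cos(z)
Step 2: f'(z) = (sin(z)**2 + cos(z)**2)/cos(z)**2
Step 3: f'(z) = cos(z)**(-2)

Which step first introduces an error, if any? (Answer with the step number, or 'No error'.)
No error

All steps in this derivation are correct.
The final answer f'(z) = cos(z)**(-2) is valid.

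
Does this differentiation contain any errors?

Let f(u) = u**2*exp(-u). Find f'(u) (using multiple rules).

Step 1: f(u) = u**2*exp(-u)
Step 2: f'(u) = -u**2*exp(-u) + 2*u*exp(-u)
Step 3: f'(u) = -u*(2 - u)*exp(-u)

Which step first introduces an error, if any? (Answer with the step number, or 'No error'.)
Step 3

Step 3 is incorrect due to a sign flip.
The step shows: -u*(2 - u)*exp(-u)
The correct value should be: u*(2 - u)*exp(-u)

Explanation: The sign of the whole expression was flipped: the term u*(2 - u)*exp(-u) was incorrectly written as -u*(2 - u)*exp(-u)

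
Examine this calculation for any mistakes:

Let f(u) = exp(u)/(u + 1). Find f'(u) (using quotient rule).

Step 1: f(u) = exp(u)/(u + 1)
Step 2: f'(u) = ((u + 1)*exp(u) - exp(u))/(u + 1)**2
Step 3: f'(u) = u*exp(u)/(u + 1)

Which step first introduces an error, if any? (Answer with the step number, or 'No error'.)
Step 3

Step 3 is incorrect due to a wrong exponent.
The step shows: u*exp(u)/(u + 1)
The correct value should be: u*exp(u)/(u + 1)**2

Explanation: The exponent -2 on u + 1 was incorrectly written as -1: the term u*exp(u)/(u + 1)**2 was incorrectly written as u*exp(u)/(u + 1)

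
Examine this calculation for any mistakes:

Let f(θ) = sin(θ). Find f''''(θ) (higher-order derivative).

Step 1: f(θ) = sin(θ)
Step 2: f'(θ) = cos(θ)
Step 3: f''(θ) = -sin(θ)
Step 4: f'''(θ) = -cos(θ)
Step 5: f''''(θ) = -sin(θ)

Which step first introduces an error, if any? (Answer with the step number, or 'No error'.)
Step 5

Step 5 is incorrect due to a sign flip.
The step shows: -sin(θ)
The correct value should be: sin(θ)

Explanation: The sign of the whole expression was flipped: the term sin(θ) was incorrectly written as -sin(θ)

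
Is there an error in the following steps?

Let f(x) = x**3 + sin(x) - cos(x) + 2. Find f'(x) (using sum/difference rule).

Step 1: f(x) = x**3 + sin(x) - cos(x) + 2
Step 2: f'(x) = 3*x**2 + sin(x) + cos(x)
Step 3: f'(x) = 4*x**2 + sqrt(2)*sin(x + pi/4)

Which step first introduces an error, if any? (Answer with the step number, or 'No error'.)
Step 3

Step 3 is incorrect due to a wrong coefficient.
The step shows: 4*x**2 + sqrt(2)*sin(x + pi/4)
The correct value should be: 3*x**2 + sqrt(2)*sin(x + pi/4)

Explanation: The coefficient 3 was incorrectly written as 4: the term 3*x**2 was incorrectly written as 4*x**2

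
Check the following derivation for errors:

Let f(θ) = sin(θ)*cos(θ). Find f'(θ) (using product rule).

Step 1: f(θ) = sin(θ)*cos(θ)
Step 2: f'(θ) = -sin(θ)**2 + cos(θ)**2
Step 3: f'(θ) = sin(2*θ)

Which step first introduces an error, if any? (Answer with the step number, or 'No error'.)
Step 3

Step 3 is incorrect due to a wrong trig function.
The step shows: sin(2*θ)
The correct value should be: cos(2*θ)

Explanation: cos(2*θ) was incorrectly written as sin(2*θ): the term cos(2*θ) was incorrectly written as sin(2*θ)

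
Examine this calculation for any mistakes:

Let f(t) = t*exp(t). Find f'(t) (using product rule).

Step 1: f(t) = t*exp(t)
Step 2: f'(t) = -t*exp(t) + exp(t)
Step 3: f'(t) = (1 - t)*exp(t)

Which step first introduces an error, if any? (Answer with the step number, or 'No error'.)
Step 2

Step 2 is incorrect due to a sign flip.
The step shows: -t*exp(t) + exp(t)
The correct value should be: t*exp(t) + exp(t)

Explanation: The sign of one term was flipped: the term t*exp(t) was incorrectly written as -t*exp(t)
The later steps are derived from this incorrect expression, so the error originates in Step 2.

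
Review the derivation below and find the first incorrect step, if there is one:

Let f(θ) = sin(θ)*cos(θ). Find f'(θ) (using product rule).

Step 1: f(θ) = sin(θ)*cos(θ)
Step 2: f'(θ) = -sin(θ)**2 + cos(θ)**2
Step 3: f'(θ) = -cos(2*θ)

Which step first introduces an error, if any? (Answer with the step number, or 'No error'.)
Step 3

Step 3 is incorrect due to a sign flip.
The step shows: -cos(2*θ)
The correct value should be: cos(2*θ)

Explanation: The sign of the whole expression was flipped: the term cos(2*θ) was incorrectly written as -cos(2*θ)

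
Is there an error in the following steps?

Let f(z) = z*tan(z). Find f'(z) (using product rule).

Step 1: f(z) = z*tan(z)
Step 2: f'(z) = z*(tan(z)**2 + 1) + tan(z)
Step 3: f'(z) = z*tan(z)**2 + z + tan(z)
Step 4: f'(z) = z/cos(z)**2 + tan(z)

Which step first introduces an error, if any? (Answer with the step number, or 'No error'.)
No error

All steps in this derivation are correct.
The final answer f'(z) = z/cos(z)**2 + tan(z) is valid.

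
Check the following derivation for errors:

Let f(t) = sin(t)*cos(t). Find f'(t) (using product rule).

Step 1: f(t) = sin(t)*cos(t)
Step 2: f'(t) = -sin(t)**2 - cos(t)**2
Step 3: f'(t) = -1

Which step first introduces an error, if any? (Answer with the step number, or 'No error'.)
Step 2

Step 2 is incorrect due to a sign flip.
The step shows: -sin(t)**2 - cos(t)**2
The correct value should be: -sin(t)**2 + cos(t)**2

Explanation: The sign of one term was flipped: the term cos(t)**2 was incorrectly written as -cos(t)**2
The later steps are derived from this incorrect expression, so the error originates in Step 2.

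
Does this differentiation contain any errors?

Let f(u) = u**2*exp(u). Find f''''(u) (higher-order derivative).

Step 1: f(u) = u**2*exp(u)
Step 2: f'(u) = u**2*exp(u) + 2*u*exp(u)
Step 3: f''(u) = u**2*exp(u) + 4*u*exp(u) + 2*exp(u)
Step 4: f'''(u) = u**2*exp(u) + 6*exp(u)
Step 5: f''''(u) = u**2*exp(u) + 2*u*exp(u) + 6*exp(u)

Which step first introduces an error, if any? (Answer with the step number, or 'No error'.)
Step 4

Step 4 is incorrect due to a dropped term.
The step shows: u**2*exp(u) + 6*exp(u)
The correct value should be: u**2*exp(u) + 6*u*exp(u) + 6*exp(u)

Explanation: A term was dropped: the term 6*u*exp(u) was incorrectly omitted
The later steps are derived from this incorrect expression, so the error originates in Step 4.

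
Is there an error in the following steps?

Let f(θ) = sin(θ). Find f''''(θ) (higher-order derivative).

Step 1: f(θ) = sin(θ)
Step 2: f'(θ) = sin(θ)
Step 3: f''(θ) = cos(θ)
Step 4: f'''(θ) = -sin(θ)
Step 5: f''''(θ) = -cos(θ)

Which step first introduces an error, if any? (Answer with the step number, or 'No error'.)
Step 2

Step 2 is incorrect due to a wrong trig function.
The step shows: sin(θ)
The correct value should be: cos(θ)

Explanation: cos(θ) was incorrectly written as sin(θ): the term cos(θ) was incorrectly written as sin(θ)
The later steps are derived from this incorrect expression, so the error originates in Step 2.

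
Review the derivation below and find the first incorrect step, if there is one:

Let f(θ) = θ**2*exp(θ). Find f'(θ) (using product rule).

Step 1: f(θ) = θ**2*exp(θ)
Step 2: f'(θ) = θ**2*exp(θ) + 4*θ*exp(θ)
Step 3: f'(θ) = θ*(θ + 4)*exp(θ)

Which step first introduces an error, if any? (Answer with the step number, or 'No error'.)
Step 2

Step 2 is incorrect due to a wrong coefficient.
The step shows: θ**2*exp(θ) + 4*θ*exp(θ)
The correct value should be: θ**2*exp(θ) + 2*θ*exp(θ)

Explanation: The coefficient 2 was incorrectly written as 4: the term 2*θ*exp(θ) was incorrectly written as 4*θ*exp(θ)
The later steps are derived from this incorrect expression, so the error originates in Step 2.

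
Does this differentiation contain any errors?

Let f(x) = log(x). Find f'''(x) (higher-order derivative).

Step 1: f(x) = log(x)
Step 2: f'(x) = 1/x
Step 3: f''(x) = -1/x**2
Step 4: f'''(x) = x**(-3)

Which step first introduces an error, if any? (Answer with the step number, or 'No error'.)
Step 4

Step 4 is incorrect due to a wrong coefficient.
The step shows: x**(-3)
The correct value should be: 2/x**3

Explanation: The coefficient 2 was incorrectly written as 1: the term 2/x**3 was incorrectly written as x**(-3)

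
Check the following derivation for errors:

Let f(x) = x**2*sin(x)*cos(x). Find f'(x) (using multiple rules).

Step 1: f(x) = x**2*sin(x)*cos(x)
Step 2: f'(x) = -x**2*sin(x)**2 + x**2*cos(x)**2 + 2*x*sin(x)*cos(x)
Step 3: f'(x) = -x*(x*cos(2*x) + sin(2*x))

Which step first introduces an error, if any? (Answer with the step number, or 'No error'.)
Step 3

Step 3 is incorrect due to a sign flip.
The step shows: -x*(x*cos(2*x) + sin(2*x))
The correct value should be: x*(x*cos(2*x) + sin(2*x))

Explanation: The sign of the whole expression was flipped: the term x*(x*cos(2*x) + sin(2*x)) was incorrectly written as -x*(x*cos(2*x) + sin(2*x))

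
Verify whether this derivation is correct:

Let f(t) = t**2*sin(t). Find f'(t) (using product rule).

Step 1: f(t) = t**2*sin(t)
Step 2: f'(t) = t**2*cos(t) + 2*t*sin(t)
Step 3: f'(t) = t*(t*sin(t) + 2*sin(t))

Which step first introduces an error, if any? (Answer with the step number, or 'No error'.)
Step 3

Step 3 is incorrect due to a wrong trig function.
The step shows: t*(t*sin(t) + 2*sin(t))
The correct value should be: t*(t*cos(t) + 2*sin(t))

Explanation: cos(t) was incorrectly written as sin(t): the term t*(t*cos(t) + 2*sin(t)) was incorrectly written as t*(t*sin(t) + 2*sin(t))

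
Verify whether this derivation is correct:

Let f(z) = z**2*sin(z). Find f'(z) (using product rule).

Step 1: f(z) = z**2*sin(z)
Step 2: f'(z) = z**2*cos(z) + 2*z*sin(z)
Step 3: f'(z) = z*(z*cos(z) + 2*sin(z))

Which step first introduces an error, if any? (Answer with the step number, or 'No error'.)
No error

All steps in this derivation are correct.
The final answer f'(z) = z*(z*cos(z) + 2*sin(z)) is valid.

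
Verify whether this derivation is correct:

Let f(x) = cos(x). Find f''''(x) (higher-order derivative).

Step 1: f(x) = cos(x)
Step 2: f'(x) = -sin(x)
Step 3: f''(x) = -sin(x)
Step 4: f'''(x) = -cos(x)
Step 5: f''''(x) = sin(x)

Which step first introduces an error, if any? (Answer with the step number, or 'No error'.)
Step 3

Step 3 is incorrect due to a wrong trig function.
The step shows: -sin(x)
The correct value should be: -cos(x)

Explanation: cos(x) was incorrectly written as sin(x): the term -cos(x) was incorrectly written as -sin(x)
The later steps are derived from this incorrect expression, so the error originates in Step 3.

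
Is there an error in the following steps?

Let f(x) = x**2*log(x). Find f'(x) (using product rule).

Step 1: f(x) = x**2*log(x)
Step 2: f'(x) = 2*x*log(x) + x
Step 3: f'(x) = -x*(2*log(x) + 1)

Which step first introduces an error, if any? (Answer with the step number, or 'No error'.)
Step 3

Step 3 is incorrect due to a sign flip.
The step shows: -x*(2*log(x) + 1)
The correct value should be: x*(2*log(x) + 1)

Explanation: The sign of the whole expression was flipped: the term x*(2*log(x) + 1) was incorrectly written as -x*(2*log(x) + 1)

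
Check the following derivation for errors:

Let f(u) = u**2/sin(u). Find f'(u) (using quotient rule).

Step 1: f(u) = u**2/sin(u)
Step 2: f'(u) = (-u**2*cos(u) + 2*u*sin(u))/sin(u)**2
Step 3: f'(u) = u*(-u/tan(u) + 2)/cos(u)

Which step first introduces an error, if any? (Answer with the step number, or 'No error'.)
Step 3

Step 3 is incorrect due to a wrong trig function.
The step shows: u*(-u/tan(u) + 2)/cos(u)
The correct value should be: u*(-u/tan(u) + 2)/sin(u)

Explanation: sin(u) was incorrectly written as cos(u): the term u*(-u/tan(u) + 2)/sin(u) was incorrectly written as u*(-u/tan(u) + 2)/cos(u)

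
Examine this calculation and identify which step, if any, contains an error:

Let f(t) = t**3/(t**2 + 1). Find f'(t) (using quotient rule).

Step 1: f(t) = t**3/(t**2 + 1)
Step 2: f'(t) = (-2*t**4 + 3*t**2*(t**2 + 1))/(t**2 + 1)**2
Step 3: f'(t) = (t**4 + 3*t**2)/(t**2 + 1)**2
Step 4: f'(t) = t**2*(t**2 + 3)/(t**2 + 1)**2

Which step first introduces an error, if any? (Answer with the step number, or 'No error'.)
No error

All steps in this derivation are correct.
The final answer f'(t) = t**2*(t**2 + 3)/(t**2 + 1)**2 is valid.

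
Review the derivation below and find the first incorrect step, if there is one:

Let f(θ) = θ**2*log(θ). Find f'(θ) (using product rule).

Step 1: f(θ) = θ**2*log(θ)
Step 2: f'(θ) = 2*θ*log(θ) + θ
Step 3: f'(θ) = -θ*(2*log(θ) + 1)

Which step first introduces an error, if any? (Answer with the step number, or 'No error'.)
Step 3

Step 3 is incorrect due to a sign flip.
The step shows: -θ*(2*log(θ) + 1)
The correct value should be: θ*(2*log(θ) + 1)

Explanation: The sign of the whole expression was flipped: the term θ*(2*log(θ) + 1) was incorrectly written as -θ*(2*log(θ) + 1)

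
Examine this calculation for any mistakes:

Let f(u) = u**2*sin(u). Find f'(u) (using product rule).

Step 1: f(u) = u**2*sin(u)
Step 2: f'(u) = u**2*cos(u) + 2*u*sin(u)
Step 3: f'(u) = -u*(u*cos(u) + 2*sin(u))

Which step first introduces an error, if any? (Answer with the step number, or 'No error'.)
Step 3

Step 3 is incorrect due to a sign flip.
The step shows: -u*(u*cos(u) + 2*sin(u))
The correct value should be: u*(u*cos(u) + 2*sin(u))

Explanation: The sign of the whole expression was flipped: the term u*(u*cos(u) + 2*sin(u)) was incorrectly written as -u*(u*cos(u) + 2*sin(u))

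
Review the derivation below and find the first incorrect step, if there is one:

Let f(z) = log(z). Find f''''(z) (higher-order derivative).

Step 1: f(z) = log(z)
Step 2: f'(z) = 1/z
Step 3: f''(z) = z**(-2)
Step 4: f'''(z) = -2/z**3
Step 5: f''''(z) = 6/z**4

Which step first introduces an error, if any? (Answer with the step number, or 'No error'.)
Step 3

Step 3 is incorrect due to a sign flip.
The step shows: z**(-2)
The correct value should be: -1/z**2

Explanation: The sign of the whole expression was flipped: the term -1/z**2 was incorrectly written as z**(-2)
The later steps are derived from this incorrect expression, so the error originates in Step 3.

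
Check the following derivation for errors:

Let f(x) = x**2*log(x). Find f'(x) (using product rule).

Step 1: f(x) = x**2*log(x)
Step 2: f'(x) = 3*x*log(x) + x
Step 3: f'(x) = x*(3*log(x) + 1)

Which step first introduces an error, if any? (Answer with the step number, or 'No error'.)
Step 2

Step 2 is incorrect due to a wrong coefficient.
The step shows: 3*x*log(x) + x
The correct value should be: 2*x*log(x) + x

Explanation: The coefficient 2 was incorrectly written as 3: the term 2*x*log(x) was incorrectly written as 3*x*log(x)
The later steps are derived from this incorrect expression, so the error originates in Step 2.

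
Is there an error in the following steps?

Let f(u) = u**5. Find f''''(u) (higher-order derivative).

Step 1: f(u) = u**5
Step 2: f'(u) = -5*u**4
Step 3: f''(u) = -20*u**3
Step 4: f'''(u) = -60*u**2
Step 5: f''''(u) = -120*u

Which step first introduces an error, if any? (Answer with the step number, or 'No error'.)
Step 2

Step 2 is incorrect due to a sign flip.
The step shows: -5*u**4
The correct value should be: 5*u**4

Explanation: The sign of the whole expression was flipped: the term 5*u**4 was incorrectly written as -5*u**4
The later steps are derived from this incorrect expression, so the error originates in Step 2.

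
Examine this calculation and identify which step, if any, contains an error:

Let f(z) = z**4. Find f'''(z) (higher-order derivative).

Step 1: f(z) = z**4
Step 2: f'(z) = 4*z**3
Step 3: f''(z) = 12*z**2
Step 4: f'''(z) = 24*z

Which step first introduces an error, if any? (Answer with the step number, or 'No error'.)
No error

All steps in this derivation are correct.
The final answer f'''(z) = 24*z is valid.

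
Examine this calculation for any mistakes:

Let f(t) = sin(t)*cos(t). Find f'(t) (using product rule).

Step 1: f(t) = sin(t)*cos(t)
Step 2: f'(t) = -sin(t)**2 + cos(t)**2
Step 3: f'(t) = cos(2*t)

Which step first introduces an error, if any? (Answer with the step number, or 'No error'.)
No error

All steps in this derivation are correct.
The final answer f'(t) = cos(2*t) is valid.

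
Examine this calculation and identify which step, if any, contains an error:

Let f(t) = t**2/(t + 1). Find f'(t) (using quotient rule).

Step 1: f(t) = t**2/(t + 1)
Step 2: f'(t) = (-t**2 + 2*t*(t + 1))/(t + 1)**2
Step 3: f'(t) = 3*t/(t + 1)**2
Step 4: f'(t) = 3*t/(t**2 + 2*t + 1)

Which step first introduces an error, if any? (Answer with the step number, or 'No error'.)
Step 3

Step 3 is incorrect due to a wrong exponent.
The step shows: 3*t/(t + 1)**2
The correct value should be: (t**2 + 2*t)/(t + 1)**2

Explanation: The exponent 2 on t was incorrectly written as 1: the term (t**2 + 2*t)/(t + 1)**2 was incorrectly written as 3*t/(t + 1)**2
The later steps are derived from this incorrect expression, so the error originates in Step 3.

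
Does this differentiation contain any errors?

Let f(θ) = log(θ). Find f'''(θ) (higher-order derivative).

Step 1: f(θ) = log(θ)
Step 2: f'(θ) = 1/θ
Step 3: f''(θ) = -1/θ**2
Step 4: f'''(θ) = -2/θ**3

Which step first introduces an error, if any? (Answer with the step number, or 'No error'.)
Step 4

Step 4 is incorrect due to a sign flip.
The step shows: -2/θ**3
The correct value should be: 2/θ**3

Explanation: The sign of the whole expression was flipped: the term 2/θ**3 was incorrectly written as -2/θ**3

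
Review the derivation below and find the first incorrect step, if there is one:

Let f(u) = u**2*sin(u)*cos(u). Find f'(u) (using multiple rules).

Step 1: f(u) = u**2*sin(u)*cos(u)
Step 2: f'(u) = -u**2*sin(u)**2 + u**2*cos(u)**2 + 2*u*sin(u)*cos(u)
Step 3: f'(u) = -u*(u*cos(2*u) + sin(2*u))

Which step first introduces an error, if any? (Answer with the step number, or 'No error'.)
Step 3

Step 3 is incorrect due to a sign flip.
The step shows: -u*(u*cos(2*u) + sin(2*u))
The correct value should be: u*(u*cos(2*u) + sin(2*u))

Explanation: The sign of the whole expression was flipped: the term u*(u*cos(2*u) + sin(2*u)) was incorrectly written as -u*(u*cos(2*u) + sin(2*u))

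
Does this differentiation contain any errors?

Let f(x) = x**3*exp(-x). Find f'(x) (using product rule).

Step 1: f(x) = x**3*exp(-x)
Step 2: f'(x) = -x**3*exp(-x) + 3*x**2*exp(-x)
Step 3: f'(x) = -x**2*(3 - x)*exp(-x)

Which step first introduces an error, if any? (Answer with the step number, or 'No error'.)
Step 3

Step 3 is incorrect due to a sign flip.
The step shows: -x**2*(3 - x)*exp(-x)
The correct value should be: x**2*(3 - x)*exp(-x)

Explanation: The sign of the whole expression was flipped: the term x**2*(3 - x)*exp(-x) was incorrectly written as -x**2*(3 - x)*exp(-x)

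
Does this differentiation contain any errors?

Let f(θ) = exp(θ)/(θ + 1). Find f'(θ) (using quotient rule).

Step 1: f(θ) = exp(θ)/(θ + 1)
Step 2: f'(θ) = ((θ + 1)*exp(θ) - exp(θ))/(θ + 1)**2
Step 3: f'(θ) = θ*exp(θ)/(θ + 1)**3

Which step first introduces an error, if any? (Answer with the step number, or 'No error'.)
Step 3

Step 3 is incorrect due to a wrong exponent.
The step shows: θ*exp(θ)/(θ + 1)**3
The correct value should be: θ*exp(θ)/(θ + 1)**2

Explanation: The exponent -2 on θ + 1 was incorrectly written as -3: the term θ*exp(θ)/(θ + 1)**2 was incorrectly written as θ*exp(θ)/(θ + 1)**3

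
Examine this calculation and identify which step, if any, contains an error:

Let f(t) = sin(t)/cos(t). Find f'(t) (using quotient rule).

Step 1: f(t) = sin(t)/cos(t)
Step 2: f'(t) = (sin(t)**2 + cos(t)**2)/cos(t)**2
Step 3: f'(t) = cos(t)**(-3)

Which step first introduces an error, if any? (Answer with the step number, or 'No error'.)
Step 3

Step 3 is incorrect due to a wrong exponent.
The step shows: cos(t)**(-3)
The correct value should be: cos(t)**(-2)

Explanation: The exponent -2 on cos(t) was incorrectly written as -3: the term cos(t)**(-2) was incorrectly written as cos(t)**(-3)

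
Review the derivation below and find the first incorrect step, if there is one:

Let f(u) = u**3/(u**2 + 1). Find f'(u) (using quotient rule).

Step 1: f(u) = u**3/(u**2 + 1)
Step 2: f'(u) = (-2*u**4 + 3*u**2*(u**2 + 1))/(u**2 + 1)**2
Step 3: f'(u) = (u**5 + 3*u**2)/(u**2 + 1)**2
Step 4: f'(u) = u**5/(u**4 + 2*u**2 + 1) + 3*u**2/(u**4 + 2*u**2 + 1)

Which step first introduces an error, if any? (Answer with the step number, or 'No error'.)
Step 3

Step 3 is incorrect due to a wrong exponent.
The step shows: (u**5 + 3*u**2)/(u**2 + 1)**2
The correct value should be: (u**4 + 3*u**2)/(u**2 + 1)**2

Explanation: The exponent 4 on u was incorrectly written as 5: the term (u**4 + 3*u**2)/(u**2 + 1)**2 was incorrectly written as (u**5 + 3*u**2)/(u**2 + 1)**2
The later steps are derived from this incorrect expression, so the error originates in Step 3.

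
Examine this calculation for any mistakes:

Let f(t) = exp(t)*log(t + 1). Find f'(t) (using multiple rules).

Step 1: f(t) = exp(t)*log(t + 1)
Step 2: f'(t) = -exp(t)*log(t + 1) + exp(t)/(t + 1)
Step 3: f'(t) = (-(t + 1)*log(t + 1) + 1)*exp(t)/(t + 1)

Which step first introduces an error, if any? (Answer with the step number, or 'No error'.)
Step 2

Step 2 is incorrect due to a sign flip.
The step shows: -exp(t)*log(t + 1) + exp(t)/(t + 1)
The correct value should be: exp(t)*log(t + 1) + exp(t)/(t + 1)

Explanation: The sign of one term was flipped: the term exp(t)*log(t + 1) was incorrectly written as -exp(t)*log(t + 1)
The later steps are derived from this incorrect expression, so the error originates in Step 2.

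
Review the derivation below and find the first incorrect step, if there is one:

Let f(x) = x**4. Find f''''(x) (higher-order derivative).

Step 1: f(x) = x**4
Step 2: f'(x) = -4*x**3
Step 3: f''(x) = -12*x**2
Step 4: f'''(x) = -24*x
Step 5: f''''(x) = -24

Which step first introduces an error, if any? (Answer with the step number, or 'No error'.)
Step 2

Step 2 is incorrect due to a sign flip.
The step shows: -4*x**3
The correct value should be: 4*x**3

Explanation: The sign of the whole expression was flipped: the term 4*x**3 was incorrectly written as -4*x**3
The later steps are derived from this incorrect expression, so the error originates in Step 2.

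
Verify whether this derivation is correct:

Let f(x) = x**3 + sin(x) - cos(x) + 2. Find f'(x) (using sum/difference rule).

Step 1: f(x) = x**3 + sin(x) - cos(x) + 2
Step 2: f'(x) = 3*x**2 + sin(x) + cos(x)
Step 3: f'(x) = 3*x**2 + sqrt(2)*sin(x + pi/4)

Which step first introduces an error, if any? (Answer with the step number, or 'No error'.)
No error

All steps in this derivation are correct.
The final answer f'(x) = 3*x**2 + sqrt(2)*sin(x + pi/4) is valid.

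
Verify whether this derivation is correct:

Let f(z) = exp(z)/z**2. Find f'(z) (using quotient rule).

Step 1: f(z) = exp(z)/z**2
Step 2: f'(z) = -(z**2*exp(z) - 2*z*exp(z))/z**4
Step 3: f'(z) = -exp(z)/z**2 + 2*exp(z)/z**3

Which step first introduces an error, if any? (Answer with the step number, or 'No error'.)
Step 2

Step 2 is incorrect due to a sign flip.
The step shows: -(z**2*exp(z) - 2*z*exp(z))/z**4
The correct value should be: (z**2*exp(z) - 2*z*exp(z))/z**4

Explanation: The sign of the whole expression was flipped: the term (z**2*exp(z) - 2*z*exp(z))/z**4 was incorrectly written as -(z**2*exp(z) - 2*z*exp(z))/z**4
The later steps are derived from this incorrect expression, so the error originates in Step 2.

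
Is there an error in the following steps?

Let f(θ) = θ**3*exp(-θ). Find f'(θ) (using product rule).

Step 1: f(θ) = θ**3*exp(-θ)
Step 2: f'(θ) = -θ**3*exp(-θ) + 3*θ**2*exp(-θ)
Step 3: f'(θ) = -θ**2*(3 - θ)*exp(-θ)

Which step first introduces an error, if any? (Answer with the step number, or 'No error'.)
Step 3

Step 3 is incorrect due to a sign flip.
The step shows: -θ**2*(3 - θ)*exp(-θ)
The correct value should be: θ**2*(3 - θ)*exp(-θ)

Explanation: The sign of the whole expression was flipped: the term θ**2*(3 - θ)*exp(-θ) was incorrectly written as -θ**2*(3 - θ)*exp(-θ)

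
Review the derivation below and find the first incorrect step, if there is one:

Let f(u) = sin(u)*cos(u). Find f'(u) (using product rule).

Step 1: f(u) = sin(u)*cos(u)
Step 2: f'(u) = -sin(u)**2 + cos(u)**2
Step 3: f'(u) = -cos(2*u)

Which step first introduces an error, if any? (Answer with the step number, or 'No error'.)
Step 3

Step 3 is incorrect due to a sign flip.
The step shows: -cos(2*u)
The correct value should be: cos(2*u)

Explanation: The sign of the whole expression was flipped: the term cos(2*u) was incorrectly written as -cos(2*u)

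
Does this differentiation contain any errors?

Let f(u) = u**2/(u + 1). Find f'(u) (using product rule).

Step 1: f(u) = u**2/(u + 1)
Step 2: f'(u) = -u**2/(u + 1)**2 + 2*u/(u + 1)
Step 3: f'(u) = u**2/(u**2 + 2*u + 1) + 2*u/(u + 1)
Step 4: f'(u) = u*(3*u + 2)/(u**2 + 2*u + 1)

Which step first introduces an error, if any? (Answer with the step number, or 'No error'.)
Step 3

Step 3 is incorrect due to a sign flip.
The step shows: u**2/(u**2 + 2*u + 1) + 2*u/(u + 1)
The correct value should be: -u**2/(u**2 + 2*u + 1) + 2*u/(u + 1)

Explanation: The sign of one term was flipped: the term -u**2/(u**2 + 2*u + 1) was incorrectly written as u**2/(u**2 + 2*u + 1)
The later steps are derived from this incorrect expression, so the error originates in Step 3.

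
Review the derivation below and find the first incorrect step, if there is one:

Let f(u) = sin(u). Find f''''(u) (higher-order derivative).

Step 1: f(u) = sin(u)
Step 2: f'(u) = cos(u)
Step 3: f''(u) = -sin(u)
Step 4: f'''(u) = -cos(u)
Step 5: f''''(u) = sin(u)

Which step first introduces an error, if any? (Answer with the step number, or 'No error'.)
No error

All steps in this derivation are correct.
The final answer f''''(u) = sin(u) is valid.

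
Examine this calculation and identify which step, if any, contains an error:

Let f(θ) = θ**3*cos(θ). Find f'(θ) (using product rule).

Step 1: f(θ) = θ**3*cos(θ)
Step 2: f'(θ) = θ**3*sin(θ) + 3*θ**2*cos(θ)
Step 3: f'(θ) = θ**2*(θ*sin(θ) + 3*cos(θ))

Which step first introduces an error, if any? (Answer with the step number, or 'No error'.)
Step 2

Step 2 is incorrect due to a sign flip.
The step shows: θ**3*sin(θ) + 3*θ**2*cos(θ)
The correct value should be: -θ**3*sin(θ) + 3*θ**2*cos(θ)

Explanation: The sign of one term was flipped: the term -θ**3*sin(θ) was incorrectly written as θ**3*sin(θ)
The later steps are derived from this incorrect expression, so the error originates in Step 2.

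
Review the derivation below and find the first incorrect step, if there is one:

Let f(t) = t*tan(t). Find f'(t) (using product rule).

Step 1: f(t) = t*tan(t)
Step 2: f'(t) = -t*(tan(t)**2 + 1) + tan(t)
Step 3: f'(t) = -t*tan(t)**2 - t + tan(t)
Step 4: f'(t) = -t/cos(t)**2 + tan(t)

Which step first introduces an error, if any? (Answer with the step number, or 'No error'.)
Step 2

Step 2 is incorrect due to a sign flip.
The step shows: -t*(tan(t)**2 + 1) + tan(t)
The correct value should be: t*(tan(t)**2 + 1) + tan(t)

Explanation: The sign of one term was flipped: the term t*(tan(t)**2 + 1) was incorrectly written as -t*(tan(t)**2 + 1)
The later steps are derived from this incorrect expression, so the error originates in Step 2.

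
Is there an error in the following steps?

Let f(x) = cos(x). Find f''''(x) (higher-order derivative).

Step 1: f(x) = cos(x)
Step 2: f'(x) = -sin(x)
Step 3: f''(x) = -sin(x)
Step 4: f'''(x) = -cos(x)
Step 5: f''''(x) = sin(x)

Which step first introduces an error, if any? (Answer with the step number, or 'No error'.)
Step 3

Step 3 is incorrect due to a wrong trig function.
The step shows: -sin(x)
The correct value should be: -cos(x)

Explanation: cos(x) was incorrectly written as sin(x): the term -cos(x) was incorrectly written as -sin(x)
The later steps are derived from this incorrect expression, so the error originates in Step 3.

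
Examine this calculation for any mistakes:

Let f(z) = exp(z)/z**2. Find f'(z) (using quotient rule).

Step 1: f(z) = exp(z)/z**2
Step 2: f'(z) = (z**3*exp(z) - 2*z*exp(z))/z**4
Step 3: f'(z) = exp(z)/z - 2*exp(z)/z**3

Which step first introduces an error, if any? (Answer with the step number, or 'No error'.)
Step 2

Step 2 is incorrect due to a wrong exponent.
The step shows: (z**3*exp(z) - 2*z*exp(z))/z**4
The correct value should be: (z**2*exp(z) - 2*z*exp(z))/z**4

Explanation: The exponent 2 on z was incorrectly written as 3: the term (z**2*exp(z) - 2*z*exp(z))/z**4 was incorrectly written as (z**3*exp(z) - 2*z*exp(z))/z**4
The later steps are derived from this incorrect expression, so the error originates in Step 2.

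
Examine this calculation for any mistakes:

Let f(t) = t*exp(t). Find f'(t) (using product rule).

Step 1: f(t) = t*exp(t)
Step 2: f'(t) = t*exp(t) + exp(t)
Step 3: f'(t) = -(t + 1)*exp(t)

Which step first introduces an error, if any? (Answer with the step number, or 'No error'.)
Step 3

Step 3 is incorrect due to a sign flip.
The step shows: -(t + 1)*exp(t)
The correct value should be: (t + 1)*exp(t)

Explanation: The sign of the whole expression was flipped: the term (t + 1)*exp(t) was incorrectly written as -(t + 1)*exp(t)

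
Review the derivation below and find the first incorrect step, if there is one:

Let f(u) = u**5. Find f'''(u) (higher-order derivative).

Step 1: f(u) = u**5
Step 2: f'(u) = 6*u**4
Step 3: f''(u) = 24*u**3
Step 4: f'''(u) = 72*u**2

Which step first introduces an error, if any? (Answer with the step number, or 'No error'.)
Step 2

Step 2 is incorrect due to a wrong coefficient.
The step shows: 6*u**4
The correct value should be: 5*u**4

Explanation: The coefficient 5 was incorrectly written as 6: the term 5*u**4 was incorrectly written as 6*u**4
The later steps are derived from this incorrect expression, so the error originates in Step 2.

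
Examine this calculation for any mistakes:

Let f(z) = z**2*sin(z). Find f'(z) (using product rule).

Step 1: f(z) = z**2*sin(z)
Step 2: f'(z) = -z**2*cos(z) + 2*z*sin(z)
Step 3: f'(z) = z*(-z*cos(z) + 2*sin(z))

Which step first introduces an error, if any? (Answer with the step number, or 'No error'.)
Step 2

Step 2 is incorrect due to a sign flip.
The step shows: -z**2*cos(z) + 2*z*sin(z)
The correct value should be: z**2*cos(z) + 2*z*sin(z)

Explanation: The sign of one term was flipped: the term z**2*cos(z) was incorrectly written as -z**2*cos(z)
The later steps are derived from this incorrect expression, so the error originates in Step 2.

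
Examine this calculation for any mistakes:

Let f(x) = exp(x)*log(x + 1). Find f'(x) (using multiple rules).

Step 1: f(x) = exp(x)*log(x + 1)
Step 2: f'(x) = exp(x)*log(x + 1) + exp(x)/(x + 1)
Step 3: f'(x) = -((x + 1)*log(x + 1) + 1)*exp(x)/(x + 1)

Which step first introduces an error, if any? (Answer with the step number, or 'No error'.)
Step 3

Step 3 is incorrect due to a sign flip.
The step shows: -((x + 1)*log(x + 1) + 1)*exp(x)/(x + 1)
The correct value should be: ((x + 1)*log(x + 1) + 1)*exp(x)/(x + 1)

Explanation: The sign of the whole expression was flipped: the term ((x + 1)*log(x + 1) + 1)*exp(x)/(x + 1) was incorrectly written as -((x + 1)*log(x + 1) + 1)*exp(x)/(x + 1)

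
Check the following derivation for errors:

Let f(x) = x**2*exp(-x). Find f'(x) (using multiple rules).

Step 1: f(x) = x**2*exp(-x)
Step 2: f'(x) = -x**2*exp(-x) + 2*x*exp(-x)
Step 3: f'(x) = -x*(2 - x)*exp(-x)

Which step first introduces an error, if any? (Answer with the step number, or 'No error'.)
Step 3

Step 3 is incorrect due to a sign flip.
The step shows: -x*(2 - x)*exp(-x)
The correct value should be: x*(2 - x)*exp(-x)

Explanation: The sign of the whole expression was flipped: the term x*(2 - x)*exp(-x) was incorrectly written as -x*(2 - x)*exp(-x)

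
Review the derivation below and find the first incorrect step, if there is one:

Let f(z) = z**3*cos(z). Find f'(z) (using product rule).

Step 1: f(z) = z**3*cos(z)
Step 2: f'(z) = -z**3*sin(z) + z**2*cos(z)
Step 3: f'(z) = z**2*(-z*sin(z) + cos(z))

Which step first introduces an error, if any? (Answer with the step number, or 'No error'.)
Step 2

Step 2 is incorrect due to a wrong coefficient.
The step shows: -z**3*sin(z) + z**2*cos(z)
The correct value should be: -z**3*sin(z) + 3*z**2*cos(z)

Explanation: The coefficient 3 was incorrectly written as 1: the term 3*z**2*cos(z) was incorrectly written as z**2*cos(z)
The later steps are derived from this incorrect expression, so the error originates in Step 2.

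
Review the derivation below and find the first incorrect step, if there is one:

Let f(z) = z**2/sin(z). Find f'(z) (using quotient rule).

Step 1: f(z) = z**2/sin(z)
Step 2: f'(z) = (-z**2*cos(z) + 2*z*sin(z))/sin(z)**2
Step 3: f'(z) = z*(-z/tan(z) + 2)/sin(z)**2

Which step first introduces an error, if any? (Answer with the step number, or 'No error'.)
Step 3

Step 3 is incorrect due to a wrong exponent.
The step shows: z*(-z/tan(z) + 2)/sin(z)**2
The correct value should be: z*(-z/tan(z) + 2)/sin(z)

Explanation: The exponent -1 on sin(z) was incorrectly written as -2: the term z*(-z/tan(z) + 2)/sin(z) was incorrectly written as z*(-z/tan(z) + 2)/sin(z)**2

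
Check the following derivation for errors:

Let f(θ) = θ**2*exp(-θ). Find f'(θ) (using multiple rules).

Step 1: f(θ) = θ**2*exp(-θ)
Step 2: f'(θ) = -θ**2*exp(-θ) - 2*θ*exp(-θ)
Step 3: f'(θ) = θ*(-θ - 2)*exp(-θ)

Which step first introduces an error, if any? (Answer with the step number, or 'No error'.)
Step 2

Step 2 is incorrect due to a sign flip.
The step shows: -θ**2*exp(-θ) - 2*θ*exp(-θ)
The correct value should be: -θ**2*exp(-θ) + 2*θ*exp(-θ)

Explanation: The sign of one term was flipped: the term 2*θ*exp(-θ) was incorrectly written as -2*θ*exp(-θ)
The later steps are derived from this incorrect expression, so the error originates in Step 2.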